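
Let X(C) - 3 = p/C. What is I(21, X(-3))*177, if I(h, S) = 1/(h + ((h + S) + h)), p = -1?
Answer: 531/199 ≈ 2.6683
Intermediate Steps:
X(C) = 3 - 1/C
I(h, S) = 1/(S + 3*h) (I(h, S) = 1/(h + ((S + h) + h)) = 1/(h + (S + 2*h)) = 1/(S + 3*h))
I(21, X(-3))*177 = 177/((3 - 1/(-3)) + 3*21) = 177/((3 - 1*(-⅓)) + 63) = 177/((3 + ⅓) + 63) = 177/(10/3 + 63) = 177/(199/3) = (3/199)*177 = 531/199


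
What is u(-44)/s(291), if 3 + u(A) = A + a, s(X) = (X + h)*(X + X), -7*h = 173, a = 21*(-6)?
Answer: -1211/1084848 ≈ -0.0011163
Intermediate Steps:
a = -126
h = -173/7 (h = -⅐*173 = -173/7 ≈ -24.714)
s(X) = 2*X*(-173/7 + X) (s(X) = (X - 173/7)*(X + X) = (-173/7 + X)*(2*X) = 2*X*(-173/7 + X))
u(A) = -129 + A (u(A) = -3 + (A - 126) = -3 + (-126 + A) = -129 + A)
u(-44)/s(291) = (-129 - 44)/(((2/7)*291*(-173 + 7*291))) = -173*7/(582*(-173 + 2037)) = -173/((2/7)*291*1864) = -173/1084848/7 = -173*7/1084848 = -1211/1084848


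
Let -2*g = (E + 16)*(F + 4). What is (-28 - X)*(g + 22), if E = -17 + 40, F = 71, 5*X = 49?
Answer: 544509/10 ≈ 54451.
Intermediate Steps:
X = 49/5 (X = (⅕)*49 = 49/5 ≈ 9.8000)
E = 23
g = -2925/2 (g = -(23 + 16)*(71 + 4)/2 = -39*75/2 = -½*2925 = -2925/2 ≈ -1462.5)
(-28 - X)*(g + 22) = (-28 - 1*49/5)*(-2925/2 + 22) = (-28 - 49/5)*(-2881/2) = -189/5*(-2881/2) = 544509/10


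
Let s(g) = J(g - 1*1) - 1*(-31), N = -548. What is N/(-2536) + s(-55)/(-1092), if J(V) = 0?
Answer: 64975/346164 ≈ 0.18770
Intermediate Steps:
s(g) = 31 (s(g) = 0 - 1*(-31) = 0 + 31 = 31)
N/(-2536) + s(-55)/(-1092) = -548/(-2536) + 31/(-1092) = -548*(-1/2536) + 31*(-1/1092) = 137/634 - 31/1092 = 64975/346164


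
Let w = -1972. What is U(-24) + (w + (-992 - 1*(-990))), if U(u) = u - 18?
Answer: -2016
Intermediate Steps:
U(u) = -18 + u
U(-24) + (w + (-992 - 1*(-990))) = (-18 - 24) + (-1972 + (-992 - 1*(-990))) = -42 + (-1972 + (-992 + 990)) = -42 + (-1972 - 2) = -42 - 1974 = -2016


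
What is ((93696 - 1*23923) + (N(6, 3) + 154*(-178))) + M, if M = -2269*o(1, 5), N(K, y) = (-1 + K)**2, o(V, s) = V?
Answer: 40117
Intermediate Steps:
M = -2269 (M = -2269*1 = -2269)
((93696 - 1*23923) + (N(6, 3) + 154*(-178))) + M = ((93696 - 1*23923) + ((-1 + 6)**2 + 154*(-178))) - 2269 = ((93696 - 23923) + (5**2 - 27412)) - 2269 = (69773 + (25 - 27412)) - 2269 = (69773 - 27387) - 2269 = 42386 - 2269 = 40117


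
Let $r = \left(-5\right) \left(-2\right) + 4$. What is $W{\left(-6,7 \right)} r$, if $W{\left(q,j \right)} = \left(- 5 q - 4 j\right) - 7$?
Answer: $-70$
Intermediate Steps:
$W{\left(q,j \right)} = -7 - 5 q - 4 j$
$r = 14$ ($r = 10 + 4 = 14$)
$W{\left(-6,7 \right)} r = \left(-7 - -30 - 28\right) 14 = \left(-7 + 30 - 28\right) 14 = \left(-5\right) 14 = -70$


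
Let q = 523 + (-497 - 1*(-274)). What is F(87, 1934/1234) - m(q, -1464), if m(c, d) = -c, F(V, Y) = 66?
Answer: 366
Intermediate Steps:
q = 300 (q = 523 + (-497 + 274) = 523 - 223 = 300)
F(87, 1934/1234) - m(q, -1464) = 66 - (-1)*300 = 66 - 1*(-300) = 66 + 300 = 366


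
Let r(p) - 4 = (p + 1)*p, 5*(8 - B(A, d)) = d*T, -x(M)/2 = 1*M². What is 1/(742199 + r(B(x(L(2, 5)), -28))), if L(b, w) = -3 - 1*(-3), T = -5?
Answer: 1/742583 ≈ 1.3467e-6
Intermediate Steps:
L(b, w) = 0 (L(b, w) = -3 + 3 = 0)
x(M) = -2*M²
B(A, d) = 8 + d (B(A, d) = 8 - d*(-5)/5 = 8 - (-1)*d = 8 + d)
r(p) = 4 + p*(1 + p) (r(p) = 4 + (p + 1)*p = 4 + (1 + p)*p = 4 + p*(1 + p))
1/(742199 + r(B(x(L(2, 5)), -28))) = 1/(742199 + (4 + (8 - 28) + (8 - 28)²)) = 1/(742199 + (4 - 20 + (-20)²)) = 1/(742199 + (4 - 20 + 400)) = 1/(742199 + 384) = 1/742583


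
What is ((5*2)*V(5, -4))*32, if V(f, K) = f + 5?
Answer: 3200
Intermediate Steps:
V(f, K) = 5 + f
((5*2)*V(5, -4))*32 = ((5*2)*(5 + 5))*32 = (10*10)*32 = 100*32 = 3200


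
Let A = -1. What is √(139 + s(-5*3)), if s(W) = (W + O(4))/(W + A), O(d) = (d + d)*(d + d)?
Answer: 5*√87/4 ≈ 11.659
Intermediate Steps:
O(d) = 4*d² (O(d) = (2*d)*(2*d) = 4*d²)
s(W) = (64 + W)/(-1 + W) (s(W) = (W + 4*4²)/(W - 1) = (W + 4*16)/(-1 + W) = (W + 64)/(-1 + W) = (64 + W)/(-1 + W))
√(139 + s(-5*3)) = √(139 + (64 - 5*3)/(-1 - 5*3)) = √(139 + (64 - 15)/(-1 - 15)) = √(139 + 49/(-16)) = √(139 - 1/16*49) = √(139 - 49/16) = √(2175/16) = 5*√87/4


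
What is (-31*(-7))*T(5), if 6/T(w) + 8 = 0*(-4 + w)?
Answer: -651/4 ≈ -162.75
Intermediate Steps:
T(w) = -3/4 (T(w) = 6/(-8 + 0*(-4 + w)) = 6/(-8 + 0) = 6/(-8) = 6*(-1/8) = -3/4)
(-31*(-7))*T(5) = -31*(-7)*(-3/4) = 217*(-3/4) = -651/4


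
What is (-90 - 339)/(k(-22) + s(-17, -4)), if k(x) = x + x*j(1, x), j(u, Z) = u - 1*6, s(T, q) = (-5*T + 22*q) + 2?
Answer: -143/29 ≈ -4.9310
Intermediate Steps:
s(T, q) = 2 - 5*T + 22*q
j(u, Z) = -6 + u (j(u, Z) = u - 6 = -6 + u)
k(x) = -4*x (k(x) = x + x*(-6 + 1) = x + x*(-5) = x - 5*x = -4*x)
(-90 - 339)/(k(-22) + s(-17, -4)) = (-90 - 339)/(-4*(-22) + (2 - 5*(-17) + 22*(-4))) = -429/(88 + (2 + 85 - 88)) = -429/(88 - 1) = -429/87 = -429*1/87 = -143/29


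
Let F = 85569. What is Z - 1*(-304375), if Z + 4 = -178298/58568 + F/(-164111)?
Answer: 1462737088802269/4805826524 ≈ 3.0437e+5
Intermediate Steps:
Z = -36359440231/4805826524 (Z = -4 + (-178298/58568 + 85569/(-164111)) = -4 + (-178298*1/58568 + 85569*(-1/164111)) = -4 + (-89149/29284 - 85569/164111) = -4 - 17136134135/4805826524 = -36359440231/4805826524 ≈ -7.5657)
Z - 1*(-304375) = -36359440231/4805826524 - 1*(-304375) = -36359440231/4805826524 + 304375 = 1462737088802269/4805826524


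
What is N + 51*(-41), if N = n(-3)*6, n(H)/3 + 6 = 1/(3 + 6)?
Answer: -2197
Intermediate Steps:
n(H) = -53/3 (n(H) = -18 + 3/(3 + 6) = -18 + 3/9 = -18 + 3*(⅑) = -18 + ⅓ = -53/3)
N = -106 (N = -53/3*6 = -106)
N + 51*(-41) = -106 + 51*(-41) = -106 - 2091 = -2197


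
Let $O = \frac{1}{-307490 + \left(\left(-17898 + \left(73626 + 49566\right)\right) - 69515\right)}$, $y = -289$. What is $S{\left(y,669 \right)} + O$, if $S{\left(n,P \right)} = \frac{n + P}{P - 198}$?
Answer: $\frac{103249709}{127975881} \approx 0.80679$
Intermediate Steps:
$S{\left(n,P \right)} = \frac{P + n}{-198 + P}$
$O = - \frac{1}{271711}$ ($O = \frac{1}{-307490 + \left(\left(-17898 + 123192\right) - 69515\right)} = \frac{1}{-307490 + \left(105294 - 69515\right)} = \frac{1}{-307490 + 35779} = \frac{1}{-271711} = - \frac{1}{271711} \approx -3.6804 \cdot 10^{-6}$)
$S{\left(y,669 \right)} + O = \frac{669 - 289}{-198 + 669} - \frac{1}{271711} = \frac{1}{471} \cdot 380 - \frac{1}{271711} = \frac{380}{471} - \frac{1}{271711} = \frac{103249709}{127975881}$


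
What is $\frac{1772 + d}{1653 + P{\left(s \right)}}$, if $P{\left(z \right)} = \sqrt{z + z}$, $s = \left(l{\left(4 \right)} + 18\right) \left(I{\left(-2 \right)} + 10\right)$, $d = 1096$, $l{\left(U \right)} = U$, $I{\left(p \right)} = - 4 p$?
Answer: $\frac{526756}{303513} - \frac{1912 \sqrt{22}}{303513} \approx 1.706$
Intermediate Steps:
$s = 396$ ($s = \left(4 + 18\right) \left(\left(-4\right) \left(-2\right) + 10\right) = 22 \left(8 + 10\right) = 22 \cdot 18 = 396$)
$P{\left(z \right)} = \sqrt{2} \sqrt{z}$ ($P{\left(z \right)} = \sqrt{2 z} = \sqrt{2} \sqrt{z}$)
$\frac{1772 + d}{1653 + P{\left(s \right)}} = \frac{1772 + 1096}{1653 + \sqrt{2} \sqrt{396}} = \frac{2868}{1653 + \sqrt{2} \cdot 6 \sqrt{11}} = \frac{2868}{1653 + 6 \sqrt{22}}$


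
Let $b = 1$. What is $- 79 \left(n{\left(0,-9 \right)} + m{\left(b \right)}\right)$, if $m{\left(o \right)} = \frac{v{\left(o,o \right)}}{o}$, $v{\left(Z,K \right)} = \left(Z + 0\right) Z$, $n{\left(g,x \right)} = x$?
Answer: $632$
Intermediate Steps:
$v{\left(Z,K \right)} = Z^{2}$ ($v{\left(Z,K \right)} = Z Z = Z^{2}$)
$m{\left(o \right)} = o$ ($m{\left(o \right)} = \frac{o^{2}}{o} = o$)
$- 79 \left(n{\left(0,-9 \right)} + m{\left(b \right)}\right) = - 79 \left(-9 + 1\right) = \left(-79\right) \left(-8\right) = 632$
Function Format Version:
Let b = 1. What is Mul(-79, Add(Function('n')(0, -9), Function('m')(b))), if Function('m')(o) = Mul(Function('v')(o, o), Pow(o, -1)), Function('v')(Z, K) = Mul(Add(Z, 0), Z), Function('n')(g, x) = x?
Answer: 632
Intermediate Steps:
Function('v')(Z, K) = Pow(Z, 2) (Function('v')(Z, K) = Mul(Z, Z) = Pow(Z, 2))
Function('m')(o) = o (Function('m')(o) = Mul(Pow(o, 2), Pow(o, -1)) = o)
Mul(-79, Add(Function('n')(0, -9), Function('m')(b))) = Mul(-79, Add(-9, 1)) = Mul(-79, -8) = 632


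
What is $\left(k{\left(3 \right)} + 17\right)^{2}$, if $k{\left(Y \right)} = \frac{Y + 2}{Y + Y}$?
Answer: $\frac{11449}{36} \approx 318.03$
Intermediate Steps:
$k{\left(Y \right)} = \frac{2 + Y}{2 Y}$
$\left(k{\left(3 \right)} + 17\right)^{2} = \left(\frac{2 + 3}{2 \cdot 3} + 17\right)^{2} = \left(\frac{1}{2} \cdot \frac{1}{3} \cdot 5 + 17\right)^{2} = \left(\frac{5}{6} + 17\right)^{2} = \left(\frac{107}{6}\right)^{2} = \frac{11449}{36}$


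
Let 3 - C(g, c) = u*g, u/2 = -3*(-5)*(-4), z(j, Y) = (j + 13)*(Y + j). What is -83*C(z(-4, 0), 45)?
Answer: 358311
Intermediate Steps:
z(j, Y) = (13 + j)*(Y + j)
u = -120 (u = 2*(-3*(-5)*(-4)) = 2*(15*(-4)) = 2*(-60) = -120)
C(g, c) = 3 + 120*g (C(g, c) = 3 - (-120)*g = 3 + 120*g)
-83*C(z(-4, 0), 45) = -83*(3 + 120*((-4)² + 13*0 + 13*(-4) + 0*(-4))) = -83*(3 + 120*(16 + 0 - 52 + 0)) = -83*(3 + 120*(-36)) = -83*(3 - 4320) = -83*(-4317) = 358311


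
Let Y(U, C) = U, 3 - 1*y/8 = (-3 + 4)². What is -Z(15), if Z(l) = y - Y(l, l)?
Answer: -1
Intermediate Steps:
y = 16 (y = 24 - 8*(-3 + 4)² = 24 - 8*1² = 24 - 8*1 = 24 - 8 = 16)
Z(l) = 16 - l
-Z(15) = -(16 - 1*15) = -(16 - 15) = -1*1 = -1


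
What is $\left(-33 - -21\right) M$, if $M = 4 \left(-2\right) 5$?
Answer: $480$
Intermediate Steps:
$M = -40$ ($M = \left(-8\right) 5 = -40$)
$\left(-33 - -21\right) M = \left(-33 - -21\right) \left(-40\right) = \left(-33 + 21\right) \left(-40\right) = \left(-12\right) \left(-40\right) = 480$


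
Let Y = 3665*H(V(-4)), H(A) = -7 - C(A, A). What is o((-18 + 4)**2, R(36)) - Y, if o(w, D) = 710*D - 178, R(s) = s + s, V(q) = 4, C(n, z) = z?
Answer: 91257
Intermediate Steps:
R(s) = 2*s
H(A) = -7 - A
o(w, D) = -178 + 710*D
Y = -40315 (Y = 3665*(-7 - 1*4) = 3665*(-7 - 4) = 3665*(-11) = -40315)
o((-18 + 4)**2, R(36)) - Y = (-178 + 710*(2*36)) - 1*(-40315) = (-178 + 710*72) + 40315 = (-178 + 51120) + 40315 = 50942 + 40315 = 91257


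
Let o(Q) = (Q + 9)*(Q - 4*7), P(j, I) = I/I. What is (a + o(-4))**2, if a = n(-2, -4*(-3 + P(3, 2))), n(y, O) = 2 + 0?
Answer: 24964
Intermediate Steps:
P(j, I) = 1
n(y, O) = 2
a = 2
o(Q) = (-28 + Q)*(9 + Q) (o(Q) = (9 + Q)*(Q - 28) = (9 + Q)*(-28 + Q) = (-28 + Q)*(9 + Q))
(a + o(-4))**2 = (2 + (-252 + (-4)**2 - 19*(-4)))**2 = (2 + (-252 + 16 + 76))**2 = (2 - 160)**2 = (-158)**2 = 24964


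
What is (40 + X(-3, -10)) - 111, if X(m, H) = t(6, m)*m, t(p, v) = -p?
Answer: -53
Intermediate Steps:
X(m, H) = -6*m (X(m, H) = (-1*6)*m = -6*m)
(40 + X(-3, -10)) - 111 = (40 - 6*(-3)) - 111 = (40 + 18) - 111 = 58 - 111 = -53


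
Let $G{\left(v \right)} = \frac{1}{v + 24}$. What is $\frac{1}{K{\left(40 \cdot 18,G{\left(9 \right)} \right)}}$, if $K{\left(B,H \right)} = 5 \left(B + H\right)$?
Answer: $\frac{33}{118805} \approx 0.00027777$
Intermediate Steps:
$G{\left(v \right)} = \frac{1}{24 + v}$
$K{\left(B,H \right)} = 5 B + 5 H$
$\frac{1}{K{\left(40 \cdot 18,G{\left(9 \right)} \right)}} = \frac{1}{5 \cdot 40 \cdot 18 + \frac{5}{24 + 9}} = \frac{1}{5 \cdot 720 + \frac{5}{33}} = \frac{1}{3600 + 5 \cdot \frac{1}{33}} = \frac{1}{3600 + \frac{5}{33}} = \frac{1}{\frac{118805}{33}} = \frac{33}{118805}$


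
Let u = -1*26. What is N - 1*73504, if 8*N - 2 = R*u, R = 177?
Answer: -74079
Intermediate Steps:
u = -26
N = -575 (N = 1/4 + (177*(-26))/8 = 1/4 + (1/8)*(-4602) = 1/4 - 2301/4 = -575)
N - 1*73504 = -575 - 1*73504 = -575 - 73504 = -74079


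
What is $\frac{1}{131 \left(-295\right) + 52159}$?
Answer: $\frac{1}{13514} \approx 7.3997 \cdot 10^{-5}$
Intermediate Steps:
$\frac{1}{131 \left(-295\right) + 52159} = \frac{1}{-38645 + 52159} = \frac{1}{13514}$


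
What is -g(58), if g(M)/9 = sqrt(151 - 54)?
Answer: -9*sqrt(97) ≈ -88.640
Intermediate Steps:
g(M) = 9*sqrt(97) (g(M) = 9*sqrt(151 - 54) = 9*sqrt(97))
-g(58) = -9*sqrt(97)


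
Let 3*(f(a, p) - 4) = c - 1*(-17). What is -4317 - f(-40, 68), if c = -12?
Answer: -12968/3 ≈ -4322.7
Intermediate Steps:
f(a, p) = 17/3 (f(a, p) = 4 + (-12 - 1*(-17))/3 = 4 + (-12 + 17)/3 = 4 + (⅓)*5 = 4 + 5/3 = 17/3)
-4317 - f(-40, 68) = -4317 - 1*17/3 = -4317 - 17/3 = -12968/3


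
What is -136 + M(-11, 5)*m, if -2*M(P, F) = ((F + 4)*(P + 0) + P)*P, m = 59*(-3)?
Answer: 106949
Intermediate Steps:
m = -177
M(P, F) = -P*(P + P*(4 + F))/2 (M(P, F) = -((F + 4)*(P + 0) + P)*P/2 = -((4 + F)*P + P)*P/2 = -(P*(4 + F) + P)*P/2 = -(P + P*(4 + F))*P/2 = -P*(P + P*(4 + F))/2)
-136 + M(-11, 5)*m = -136 + ((½)*(-11)²*(-5 - 1*5))*(-177) = -136 + ((½)*121*(-5 - 5))*(-177) = -136 + ((½)*121*(-10))*(-177) = -136 - 605*(-177) = -136 + 107085 = 106949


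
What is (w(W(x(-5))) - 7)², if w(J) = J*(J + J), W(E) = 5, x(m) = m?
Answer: 1849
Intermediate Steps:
w(J) = 2*J² (w(J) = J*(2*J) = 2*J²)
(w(W(x(-5))) - 7)² = (2*5² - 7)² = (2*25 - 7)² = (50 - 7)² = 43² = 1849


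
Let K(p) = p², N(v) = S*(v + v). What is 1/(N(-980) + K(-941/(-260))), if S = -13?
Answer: 67600/1723333481 ≈ 3.9226e-5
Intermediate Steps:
N(v) = -26*v (N(v) = -13*(v + v) = -26*v)
1/(N(-980) + K(-941/(-260))) = 1/(-26*(-980) + (-941/(-260))²) = 1/(25480 + (-941*(-1/260))²) = 1/(25480 + (941/260)²) = 1/(25480 + 885481/67600) = 1/(1723333481/67600) = 67600/1723333481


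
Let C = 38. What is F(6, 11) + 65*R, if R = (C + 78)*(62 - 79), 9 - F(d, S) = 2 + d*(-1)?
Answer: -128167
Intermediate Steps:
F(d, S) = 7 + d (F(d, S) = 9 - (2 + d*(-1)) = 9 - (2 - d) = 9 + (-2 + d) = 7 + d)
R = -1972 (R = (38 + 78)*(62 - 79) = 116*(-17) = -1972)
F(6, 11) + 65*R = (7 + 6) + 65*(-1972) = 13 - 128180 = -128167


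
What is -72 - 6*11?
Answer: -138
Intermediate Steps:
-72 - 6*11 = -72 - 1*66 = -72 - 66 = -138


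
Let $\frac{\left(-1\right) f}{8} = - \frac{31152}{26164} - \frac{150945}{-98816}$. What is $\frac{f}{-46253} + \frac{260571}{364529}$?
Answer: $\frac{31413847090938819}{43943205007497664} \approx 0.71487$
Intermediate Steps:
$f = - \frac{217752237}{80794432}$ ($f = - 8 \left(- \frac{31152}{26164} - \frac{150945}{-98816}\right) = - 8 \left(\left(-31152\right) \frac{1}{26164} - - \frac{150945}{98816}\right) = - 8 \left(- \frac{7788}{6541} + \frac{150945}{98816}\right) = \left(-8\right) \frac{217752237}{646355456} = - \frac{217752237}{80794432} \approx -2.6951$)
$\frac{f}{-46253} + \frac{260571}{364529} = - \frac{217752237}{80794432 \left(-46253\right)} + \frac{260571}{364529} = \left(- \frac{217752237}{80794432}\right) \left(- \frac{1}{46253}\right) + 260571 \cdot \frac{1}{364529} = \frac{217752237}{3736984863296} + \frac{260571}{364529} = \frac{31413847090938819}{43943205007497664}$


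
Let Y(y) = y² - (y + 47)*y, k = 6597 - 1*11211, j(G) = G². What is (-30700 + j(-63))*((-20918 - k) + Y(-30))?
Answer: 398131514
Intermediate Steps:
k = -4614 (k = 6597 - 11211 = -4614)
Y(y) = y² - y*(47 + y) (Y(y) = y² - (47 + y)*y = y² - y*(47 + y))
(-30700 + j(-63))*((-20918 - k) + Y(-30)) = (-30700 + (-63)²)*((-20918 - 1*(-4614)) - 47*(-30)) = (-30700 + 3969)*((-20918 + 4614) + 1410) = -26731*(-16304 + 1410) = -26731*(-14894) = 398131514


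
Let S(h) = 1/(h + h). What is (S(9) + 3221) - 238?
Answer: 53695/18 ≈ 2983.1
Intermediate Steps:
S(h) = 1/(2*h)
(S(9) + 3221) - 238 = ((½)/9 + 3221) - 238 = ((½)*(⅑) + 3221) - 238 = (1/18 + 3221) - 238 = 57979/18 - 238 = 53695/18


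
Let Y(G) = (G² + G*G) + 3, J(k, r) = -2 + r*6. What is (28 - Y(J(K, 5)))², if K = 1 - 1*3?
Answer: 2380849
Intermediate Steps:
K = -2 (K = 1 - 3 = -2)
J(k, r) = -2 + 6*r
Y(G) = 3 + 2*G² (Y(G) = (G² + G²) + 3 = 2*G² + 3 = 3 + 2*G²)
(28 - Y(J(K, 5)))² = (28 - (3 + 2*(-2 + 6*5)²))² = (28 - (3 + 2*(-2 + 30)²))² = (28 - (3 + 2*28²))² = (28 - (3 + 2*784))² = (28 - (3 + 1568))² = (28 - 1*1571)² = (28 - 1571)² = (-1543)² = 2380849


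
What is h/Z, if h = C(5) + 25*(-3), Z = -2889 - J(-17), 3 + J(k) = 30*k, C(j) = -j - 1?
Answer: 3/88 ≈ 0.034091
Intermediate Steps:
C(j) = -1 - j
J(k) = -3 + 30*k
Z = -2376 (Z = -2889 - (-3 + 30*(-17)) = -2889 - (-3 - 510) = -2889 - 1*(-513) = -2889 + 513 = -2376)
h = -81 (h = (-1 - 1*5) + 25*(-3) = (-1 - 5) - 75 = -6 - 75 = -81)
h/Z = -81/(-2376) = -81*(-1/2376) = 3/88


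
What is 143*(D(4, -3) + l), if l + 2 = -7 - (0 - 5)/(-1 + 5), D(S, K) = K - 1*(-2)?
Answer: -5005/4 ≈ -1251.3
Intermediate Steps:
D(S, K) = 2 + K (D(S, K) = K + 2 = 2 + K)
l = -31/4 (l = -2 + (-7 - (0 - 5)/(-1 + 5)) = -2 + (-7 - (-5)/4) = -2 + (-7 - 1*(-5/4)) = -2 + (-7 + 5/4) = -2 - 23/4 = -31/4 ≈ -7.7500)
143*(D(4, -3) + l) = 143*((2 - 3) - 31/4) = 143*(-1 - 31/4) = 143*(-35/4) = -5005/4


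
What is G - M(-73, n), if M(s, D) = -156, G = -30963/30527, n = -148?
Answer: 4731249/30527 ≈ 154.99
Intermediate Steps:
G = -30963/30527 (G = -30963*1/30527 = -30963/30527 ≈ -1.0143)
G - M(-73, n) = -30963/30527 - 1*(-156) = -30963/30527 + 156 = 4731249/30527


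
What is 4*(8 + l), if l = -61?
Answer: -212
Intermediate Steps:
4*(8 + l) = 4*(8 - 61) = 4*(-53) = -212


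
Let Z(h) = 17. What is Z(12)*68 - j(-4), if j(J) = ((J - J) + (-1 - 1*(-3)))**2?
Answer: 1152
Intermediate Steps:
j(J) = 4 (j(J) = (0 + (-1 + 3))**2 = (0 + 2)**2 = 2**2 = 4)
Z(12)*68 - j(-4) = 17*68 - 1*4 = 1156 - 4 = 1152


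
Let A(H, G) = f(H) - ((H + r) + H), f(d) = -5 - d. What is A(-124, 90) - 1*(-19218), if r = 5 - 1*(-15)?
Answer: 19565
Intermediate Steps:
r = 20 (r = 5 + 15 = 20)
A(H, G) = -25 - 3*H (A(H, G) = (-5 - H) - ((H + 20) + H) = (-5 - H) - ((20 + H) + H) = (-5 - H) - (20 + 2*H) = (-5 - H) + (-20 - 2*H) = -25 - 3*H)
A(-124, 90) - 1*(-19218) = (-25 - 3*(-124)) - 1*(-19218) = (-25 + 372) + 19218 = 347 + 19218 = 19565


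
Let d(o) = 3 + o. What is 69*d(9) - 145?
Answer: 683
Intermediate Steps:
69*d(9) - 145 = 69*(3 + 9) - 145 = 69*12 - 145 = 828 - 145 = 683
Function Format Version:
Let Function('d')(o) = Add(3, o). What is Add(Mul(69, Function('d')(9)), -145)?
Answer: 683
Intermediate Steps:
Add(Mul(69, Function('d')(9)), -145) = Add(Mul(69, Add(3, 9)), -145) = Add(Mul(69, 12), -145) = Add(828, -145) = 683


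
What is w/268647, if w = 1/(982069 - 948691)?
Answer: 1/8966899566 ≈ 1.1152e-10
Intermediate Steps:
w = 1/33378 ≈ 2.9960e-5
w/268647 = (1/33378)/268647 = (1/33378)*(1/268647) = 1/8966899566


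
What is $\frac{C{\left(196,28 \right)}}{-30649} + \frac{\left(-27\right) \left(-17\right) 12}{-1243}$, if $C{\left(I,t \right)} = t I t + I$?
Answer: $- \frac{360062672}{38096707} \approx -9.4513$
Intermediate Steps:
$C{\left(I,t \right)} = I + I t^{2}$ ($C{\left(I,t \right)} = I t t + I = I t^{2} + I = I + I t^{2}$)
$\frac{C{\left(196,28 \right)}}{-30649} + \frac{\left(-27\right) \left(-17\right) 12}{-1243} = \frac{196 \left(1 + 28^{2}\right)}{-30649} + \frac{\left(-27\right) \left(-17\right) 12}{-1243} = 196 \left(1 + 784\right) \left(- \frac{1}{30649}\right) + 459 \cdot 12 \left(- \frac{1}{1243}\right) = 196 \cdot 785 \left(- \frac{1}{30649}\right) + 5508 \left(- \frac{1}{1243}\right) = 153860 \left(- \frac{1}{30649}\right) - \frac{5508}{1243} = - \frac{153860}{30649} - \frac{5508}{1243} = - \frac{360062672}{38096707}$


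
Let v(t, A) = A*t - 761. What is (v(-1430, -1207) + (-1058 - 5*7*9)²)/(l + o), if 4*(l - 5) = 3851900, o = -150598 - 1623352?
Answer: -1805189/405485 ≈ -4.4519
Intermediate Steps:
v(t, A) = -761 + A*t
o = -1773950
l = 962980 (l = 5 + (¼)*3851900 = 5 + 962975 = 962980)
(v(-1430, -1207) + (-1058 - 5*7*9)²)/(l + o) = ((-761 - 1207*(-1430)) + (-1058 - 5*7*9)²)/(962980 - 1773950) = ((-761 + 1726010) + (-1058 - 35*9)²)/(-810970) = (1725249 + (-1058 - 315)²)*(-1/810970) = (1725249 + (-1373)²)*(-1/810970) = (1725249 + 1885129)*(-1/810970) = 3610378*(-1/810970) = -1805189/405485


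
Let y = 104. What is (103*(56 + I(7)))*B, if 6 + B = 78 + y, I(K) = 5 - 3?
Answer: 1051424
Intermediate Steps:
I(K) = 2
B = 176 (B = -6 + (78 + 104) = -6 + 182 = 176)
(103*(56 + I(7)))*B = (103*(56 + 2))*176 = (103*58)*176 = 5974*176 = 1051424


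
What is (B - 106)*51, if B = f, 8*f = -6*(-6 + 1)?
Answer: -20859/4 ≈ -5214.8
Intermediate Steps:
f = 15/4 (f = (-6*(-6 + 1))/8 = (-6*(-5))/8 = (⅛)*30 = 15/4 ≈ 3.7500)
B = 15/4 ≈ 3.7500
(B - 106)*51 = (15/4 - 106)*51 = -409/4*51 = -20859/4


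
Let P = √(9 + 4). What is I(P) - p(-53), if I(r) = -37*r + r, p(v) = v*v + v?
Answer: -2756 - 36*√13 ≈ -2885.8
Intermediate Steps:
p(v) = v + v² (p(v) = v² + v = v + v²)
P = √13 ≈ 3.6056
I(r) = -36*r
I(P) - p(-53) = -36*√13 - (-53)*(1 - 53) = -36*√13 - (-53)*(-52) = -36*√13 - 1*2756 = -36*√13 - 2756 = -2756 - 36*√13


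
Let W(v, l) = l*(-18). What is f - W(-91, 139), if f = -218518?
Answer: -216016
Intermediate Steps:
W(v, l) = -18*l
f - W(-91, 139) = -218518 - (-18)*139 = -218518 - 1*(-2502) = -218518 + 2502 = -216016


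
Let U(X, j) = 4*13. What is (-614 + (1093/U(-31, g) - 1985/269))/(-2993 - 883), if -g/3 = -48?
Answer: 8397835/54217488 ≈ 0.15489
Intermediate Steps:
g = 144 (g = -3*(-48) = 144)
U(X, j) = 52
(-614 + (1093/U(-31, g) - 1985/269))/(-2993 - 883) = (-614 + (1093/52 - 1985/269))/(-2993 - 883) = (-614 + (1093*(1/52) - 1985*1/269))/(-3876) = (-614 + (1093/52 - 1985/269))*(-1/3876) = (-614 + 190797/13988)*(-1/3876) = -8397835/13988*(-1/3876) = 8397835/54217488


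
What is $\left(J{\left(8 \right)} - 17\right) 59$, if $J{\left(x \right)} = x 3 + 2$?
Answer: $531$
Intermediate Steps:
$J{\left(x \right)} = 2 + 3 x$ ($J{\left(x \right)} = 3 x + 2 = 2 + 3 x$)
$\left(J{\left(8 \right)} - 17\right) 59 = \left(\left(2 + 3 \cdot 8\right) - 17\right) 59 = \left(\left(2 + 24\right) - 17\right) 59 = \left(26 - 17\right) 59 = 9 \cdot 59 = 531$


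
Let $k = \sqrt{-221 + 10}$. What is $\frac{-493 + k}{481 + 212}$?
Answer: $- \frac{493}{693} + \frac{i \sqrt{211}}{693} \approx -0.7114 + 0.020961 i$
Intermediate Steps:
$k = i \sqrt{211}$ ($k = \sqrt{-211} = i \sqrt{211} \approx 14.526 i$)
$\frac{-493 + k}{481 + 212} = \frac{-493 + i \sqrt{211}}{481 + 212} = \frac{-493 + i \sqrt{211}}{693} = \left(-493 + i \sqrt{211}\right) \frac{1}{693} = - \frac{493}{693} + \frac{i \sqrt{211}}{693}$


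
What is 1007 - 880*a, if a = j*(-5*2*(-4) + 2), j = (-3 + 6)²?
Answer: -331633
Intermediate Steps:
j = 9 (j = 3² = 9)
a = 378 (a = 9*(-5*2*(-4) + 2) = 9*(-10*(-4) + 2) = 9*(40 + 2) = 9*42 = 378)
1007 - 880*a = 1007 - 880*378 = 1007 - 332640 = -331633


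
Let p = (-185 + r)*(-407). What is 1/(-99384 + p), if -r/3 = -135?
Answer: -1/188924 ≈ -5.2931e-6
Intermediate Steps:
r = 405 (r = -3*(-135) = 405)
p = -89540 (p = (-185 + 405)*(-407) = 220*(-407) = -89540)
1/(-99384 + p) = 1/(-99384 - 89540) = 1/(-188924) = -1/188924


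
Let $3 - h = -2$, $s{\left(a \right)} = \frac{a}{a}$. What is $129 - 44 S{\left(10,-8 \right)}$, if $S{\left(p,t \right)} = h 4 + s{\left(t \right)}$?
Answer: $-795$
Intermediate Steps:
$s{\left(a \right)} = 1$
$h = 5$ ($h = 3 - -2 = 3 + 2 = 5$)
$S{\left(p,t \right)} = 21$ ($S{\left(p,t \right)} = 5 \cdot 4 + 1 = 20 + 1 = 21$)
$129 - 44 S{\left(10,-8 \right)} = 129 - 924 = -795$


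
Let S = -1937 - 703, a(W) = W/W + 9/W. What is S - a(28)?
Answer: -73957/28 ≈ -2641.3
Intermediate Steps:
a(W) = 1 + 9/W
S = -2640
S - a(28) = -2640 - (9 + 28)/28 = -2640 - 37/28 = -73957/28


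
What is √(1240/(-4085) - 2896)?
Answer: 6*I*√53701410/817 ≈ 53.817*I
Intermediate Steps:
√(1240/(-4085) - 2896) = √(1240*(-1/4085) - 2896) = √(-248/817 - 2896) = √(-2366280/817) = 6*I*√53701410/817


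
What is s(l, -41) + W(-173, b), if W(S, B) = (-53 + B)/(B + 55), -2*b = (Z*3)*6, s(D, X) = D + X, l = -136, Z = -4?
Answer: -16124/91 ≈ -177.19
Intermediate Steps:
b = 36 (b = -(-4*3)*6/2 = -(-6)*6 = -½*(-72) = 36)
W(S, B) = (-53 + B)/(55 + B)
s(l, -41) + W(-173, b) = (-136 - 41) + (-53 + 36)/(55 + 36) = -177 - 17/91 = -16124/91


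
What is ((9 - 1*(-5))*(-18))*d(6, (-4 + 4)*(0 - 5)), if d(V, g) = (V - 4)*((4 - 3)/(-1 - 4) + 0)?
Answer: 504/5 ≈ 100.80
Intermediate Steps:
d(V, g) = ⅘ - V/5 (d(V, g) = (-4 + V)*(1/(-5) + 0) = (-4 + V)*(1*(-⅕) + 0) = (-4 + V)*(-⅕ + 0) = (-4 + V)*(-⅕) = ⅘ - V/5)
((9 - 1*(-5))*(-18))*d(6, (-4 + 4)*(0 - 5)) = ((9 - 1*(-5))*(-18))*(⅘ - ⅕*6) = ((9 + 5)*(-18))*(⅘ - 6/5) = (14*(-18))*(-⅖) = -252*(-⅖) = 504/5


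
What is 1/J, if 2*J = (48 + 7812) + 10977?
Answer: 2/18837 ≈ 0.00010617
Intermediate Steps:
J = 18837/2 (J = ((48 + 7812) + 10977)/2 = (7860 + 10977)/2 = (½)*18837 = 18837/2 ≈ 9418.5)
1/J = 1/(18837/2) = 2/18837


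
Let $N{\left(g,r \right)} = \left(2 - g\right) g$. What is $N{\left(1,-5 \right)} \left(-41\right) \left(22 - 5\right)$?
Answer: $-697$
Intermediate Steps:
$N{\left(g,r \right)} = g \left(2 - g\right)$
$N{\left(1,-5 \right)} \left(-41\right) \left(22 - 5\right) = 1 \left(2 - 1\right) \left(-41\right) \left(22 - 5\right) = 1 \left(2 - 1\right) \left(-41\right) 17 = 1 \cdot 1 \left(-41\right) 17 = 1 \left(-41\right) 17 = \left(-41\right) 17 = -697$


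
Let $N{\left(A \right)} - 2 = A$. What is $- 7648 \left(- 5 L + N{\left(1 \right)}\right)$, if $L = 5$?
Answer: $168256$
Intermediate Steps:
$N{\left(A \right)} = 2 + A$
$- 7648 \left(- 5 L + N{\left(1 \right)}\right) = - 7648 \left(\left(-5\right) 5 + \left(2 + 1\right)\right) = - 7648 \left(-25 + 3\right) = \left(-7648\right) \left(-22\right) = 168256$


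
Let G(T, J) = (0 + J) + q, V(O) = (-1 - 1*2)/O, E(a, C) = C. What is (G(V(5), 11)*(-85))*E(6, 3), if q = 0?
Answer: -2805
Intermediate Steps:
V(O) = -3/O (V(O) = (-1 - 2)/O = -3/O)
G(T, J) = J (G(T, J) = (0 + J) + 0 = J + 0 = J)
(G(V(5), 11)*(-85))*E(6, 3) = (11*(-85))*3 = -935*3 = -2805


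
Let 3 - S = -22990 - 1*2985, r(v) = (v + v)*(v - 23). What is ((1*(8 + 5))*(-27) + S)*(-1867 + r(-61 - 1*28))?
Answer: 463054263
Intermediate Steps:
r(v) = 2*v*(-23 + v) (r(v) = (2*v)*(-23 + v) = 2*v*(-23 + v))
S = 25978 (S = 3 - (-22990 - 1*2985) = 3 - (-22990 - 2985) = 3 - 1*(-25975) = 3 + 25975 = 25978)
((1*(8 + 5))*(-27) + S)*(-1867 + r(-61 - 1*28)) = ((1*(8 + 5))*(-27) + 25978)*(-1867 + 2*(-61 - 1*28)*(-23 + (-61 - 1*28))) = ((1*13)*(-27) + 25978)*(-1867 + 2*(-61 - 28)*(-23 + (-61 - 28))) = (13*(-27) + 25978)*(-1867 + 2*(-89)*(-23 - 89)) = (-351 + 25978)*(-1867 + 2*(-89)*(-112)) = 25627*(-1867 + 19936) = 25627*18069 = 463054263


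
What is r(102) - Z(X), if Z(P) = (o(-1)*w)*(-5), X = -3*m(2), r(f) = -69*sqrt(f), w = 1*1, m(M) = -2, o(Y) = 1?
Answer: 5 - 69*sqrt(102) ≈ -691.87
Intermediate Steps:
w = 1
X = 6 (X = -3*(-2) = 6)
Z(P) = -5 (Z(P) = (1*1)*(-5) = 1*(-5) = -5)
r(102) - Z(X) = -69*sqrt(102) - 1*(-5) = -69*sqrt(102) + 5 = 5 - 69*sqrt(102)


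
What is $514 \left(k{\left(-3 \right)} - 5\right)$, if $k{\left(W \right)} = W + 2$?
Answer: $-3084$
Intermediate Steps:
$k{\left(W \right)} = 2 + W$
$514 \left(k{\left(-3 \right)} - 5\right) = 514 \left(\left(2 - 3\right) - 5\right) = 514 \left(-1 - 5\right) = 514 \left(-6\right) = -3084$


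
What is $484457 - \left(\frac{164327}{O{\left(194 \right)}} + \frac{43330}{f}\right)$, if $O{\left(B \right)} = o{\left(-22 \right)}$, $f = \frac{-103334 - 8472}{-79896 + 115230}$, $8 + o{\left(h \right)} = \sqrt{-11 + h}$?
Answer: $\frac{2774757724005}{5422591} + \frac{164327 i \sqrt{33}}{97} \approx 5.117 \cdot 10^{5} + 9731.8 i$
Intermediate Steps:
$o{\left(h \right)} = -8 + \sqrt{-11 + h}$
$f = - \frac{55903}{17667}$ ($f = - \frac{111806}{35334} = \left(-111806\right) \frac{1}{35334} = - \frac{55903}{17667} \approx -3.1643$)
$O{\left(B \right)} = -8 + i \sqrt{33}$ ($O{\left(B \right)} = -8 + \sqrt{-11 - 22} = -8 + \sqrt{-33} = -8 + i \sqrt{33}$)
$484457 - \left(\frac{164327}{O{\left(194 \right)}} + \frac{43330}{f}\right) = 484457 - \left(\frac{164327}{-8 + i \sqrt{33}} + \frac{43330}{- \frac{55903}{17667}}\right) = 484457 - \left(\frac{164327}{-8 + i \sqrt{33}} + 43330 \left(- \frac{17667}{55903}\right)\right) = 484457 - \left(\frac{164327}{-8 + i \sqrt{33}} - \frac{765511110}{55903}\right) = 484457 - \left(- \frac{765511110}{55903} + \frac{164327}{-8 + i \sqrt{33}}\right) = 484457 + \left(\frac{765511110}{55903} - \frac{164327}{-8 + i \sqrt{33}}\right) = \frac{27848110781}{55903} - \frac{164327}{-8 + i \sqrt{33}}$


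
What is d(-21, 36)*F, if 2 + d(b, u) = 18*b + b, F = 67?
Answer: -26867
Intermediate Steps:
d(b, u) = -2 + 19*b (d(b, u) = -2 + (18*b + b) = -2 + 19*b)
d(-21, 36)*F = (-2 + 19*(-21))*67 = (-2 - 399)*67 = -401*67 = -26867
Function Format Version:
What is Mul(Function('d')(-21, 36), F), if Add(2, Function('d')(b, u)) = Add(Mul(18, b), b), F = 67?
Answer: -26867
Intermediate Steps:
Function('d')(b, u) = Add(-2, Mul(19, b)) (Function('d')(b, u) = Add(-2, Add(Mul(18, b), b)) = Add(-2, Mul(19, b)))
Mul(Function('d')(-21, 36), F) = Mul(Add(-2, Mul(19, -21)), 67) = Mul(Add(-2, -399), 67) = Mul(-401, 67) = -26867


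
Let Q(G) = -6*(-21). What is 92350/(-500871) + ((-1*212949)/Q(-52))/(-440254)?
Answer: -79621898267/441020922468 ≈ -0.18054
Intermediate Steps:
Q(G) = 126
92350/(-500871) + ((-1*212949)/Q(-52))/(-440254) = 92350/(-500871) + (-1*212949/126)/(-440254) = 92350*(-1/500871) - 212949*1/126*(-1/440254) = -92350/500871 - 23661/14*(-1/440254) = -92350/500871 + 23661/6163556 = -79621898267/441020922468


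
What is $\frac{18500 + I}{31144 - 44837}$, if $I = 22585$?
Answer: $- \frac{41085}{13693} \approx -3.0004$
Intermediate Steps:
$\frac{18500 + I}{31144 - 44837} = \frac{18500 + 22585}{31144 - 44837} = \frac{41085}{-13693} = 41085 \left(- \frac{1}{13693}\right) = - \frac{41085}{13693}$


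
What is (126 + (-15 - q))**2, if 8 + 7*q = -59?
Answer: 712336/49 ≈ 14537.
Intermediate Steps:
q = -67/7 (q = -8/7 + (1/7)*(-59) = -8/7 - 59/7 = -67/7 ≈ -9.5714)
(126 + (-15 - q))**2 = (126 + (-15 - 1*(-67/7)))**2 = (126 + (-15 + 67/7))**2 = (126 - 38/7)**2 = (844/7)**2 = 712336/49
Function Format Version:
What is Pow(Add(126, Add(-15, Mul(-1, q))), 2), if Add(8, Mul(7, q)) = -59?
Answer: Rational(712336, 49) ≈ 14537.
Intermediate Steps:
q = Rational(-67, 7) (q = Add(Rational(-8, 7), Mul(Rational(1, 7), -59)) = Add(Rational(-8, 7), Rational(-59, 7)) = Rational(-67, 7) ≈ -9.5714)
Pow(Add(126, Add(-15, Mul(-1, q))), 2) = Pow(Add(126, Add(-15, Mul(-1, Rational(-67, 7)))), 2) = Pow(Add(126, Add(-15, Rational(67, 7))), 2) = Pow(Add(126, Rational(-38, 7)), 2) = Pow(Rational(844, 7), 2) = Rational(712336, 49)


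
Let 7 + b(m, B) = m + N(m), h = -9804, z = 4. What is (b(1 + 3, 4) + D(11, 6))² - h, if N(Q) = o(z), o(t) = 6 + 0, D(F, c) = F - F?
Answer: 9813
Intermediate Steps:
D(F, c) = 0
o(t) = 6
N(Q) = 6
b(m, B) = -1 + m (b(m, B) = -7 + (m + 6) = -7 + (6 + m) = -1 + m)
(b(1 + 3, 4) + D(11, 6))² - h = ((-1 + (1 + 3)) + 0)² - 1*(-9804) = ((-1 + 4) + 0)² + 9804 = (3 + 0)² + 9804 = 3² + 9804 = 9 + 9804 = 9813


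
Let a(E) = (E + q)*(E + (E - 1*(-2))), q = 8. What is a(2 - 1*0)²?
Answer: 3600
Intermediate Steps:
a(E) = (2 + 2*E)*(8 + E) (a(E) = (E + 8)*(E + (E - 1*(-2))) = (8 + E)*(E + (E + 2)) = (8 + E)*(E + (2 + E)) = (8 + E)*(2 + 2*E) = (2 + 2*E)*(8 + E))
a(2 - 1*0)² = (16 + 2*(2 - 1*0)² + 18*(2 - 1*0))² = (16 + 2*(2 + 0)² + 18*(2 + 0))² = (16 + 2*2² + 18*2)² = (16 + 2*4 + 36)² = (16 + 8 + 36)² = 60² = 3600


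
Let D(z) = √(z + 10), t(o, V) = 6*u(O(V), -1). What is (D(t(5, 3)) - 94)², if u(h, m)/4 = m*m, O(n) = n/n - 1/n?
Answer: (94 - √34)² ≈ 7773.8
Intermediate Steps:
O(n) = 1 - 1/n
u(h, m) = 4*m² (u(h, m) = 4*(m*m) = 4*m²)
t(o, V) = 24 (t(o, V) = 6*(4*(-1)²) = 6*(4*1) = 6*4 = 24)
D(z) = √(10 + z)
(D(t(5, 3)) - 94)² = (√(10 + 24) - 94)² = (√34 - 94)² = (-94 + √34)²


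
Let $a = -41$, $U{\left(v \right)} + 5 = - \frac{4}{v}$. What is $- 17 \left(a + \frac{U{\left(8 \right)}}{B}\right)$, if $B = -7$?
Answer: $\frac{9571}{14} \approx 683.64$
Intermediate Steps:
$U{\left(v \right)} = -5 - \frac{4}{v}$
$- 17 \left(a + \frac{U{\left(8 \right)}}{B}\right) = - 17 \left(-41 + \frac{-5 - \frac{4}{8}}{-7}\right) = - 17 \left(-41 + \left(-5 - \frac{1}{2}\right) \left(- \frac{1}{7}\right)\right) = - 17 \left(-41 - - \frac{11}{14}\right) = - 17 \left(-41 + \frac{11}{14}\right) = \left(-17\right) \left(- \frac{563}{14}\right) = \frac{9571}{14}$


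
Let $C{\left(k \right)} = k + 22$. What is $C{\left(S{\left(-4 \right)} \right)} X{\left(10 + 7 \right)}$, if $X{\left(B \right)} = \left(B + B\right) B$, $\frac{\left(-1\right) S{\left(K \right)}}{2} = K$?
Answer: $17340$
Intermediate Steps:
$S{\left(K \right)} = - 2 K$
$C{\left(k \right)} = 22 + k$
$X{\left(B \right)} = 2 B^{2}$ ($X{\left(B \right)} = 2 B B = 2 B^{2}$)
$C{\left(S{\left(-4 \right)} \right)} X{\left(10 + 7 \right)} = \left(22 - -8\right) 2 \left(10 + 7\right)^{2} = \left(22 + 8\right) 2 \cdot 17^{2} = 30 \cdot 2 \cdot 289 = 30 \cdot 578 = 17340$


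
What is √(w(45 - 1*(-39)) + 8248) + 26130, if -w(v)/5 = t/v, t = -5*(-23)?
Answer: 26130 + √14537397/42 ≈ 26221.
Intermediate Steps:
t = 115
w(v) = -575/v
√(w(45 - 1*(-39)) + 8248) + 26130 = √(-575/(45 - 1*(-39)) + 8248) + 26130 = √(-575/(45 + 39) + 8248) + 26130 = √(-575/84 + 8248) + 26130 = √(692257/84) + 26130 = √14537397/42 + 26130 = 26130 + √14537397/42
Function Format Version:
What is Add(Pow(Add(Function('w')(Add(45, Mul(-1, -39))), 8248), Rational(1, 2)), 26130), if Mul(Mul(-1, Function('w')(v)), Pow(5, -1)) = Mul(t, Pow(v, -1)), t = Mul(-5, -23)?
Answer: Add(26130, Mul(Rational(1, 42), Pow(14537397, Rational(1, 2)))) ≈ 26221.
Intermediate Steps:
t = 115
Function('w')(v) = Mul(-575, Pow(v, -1)) (Function('w')(v) = Mul(-5, Mul(115, Pow(v, -1))) = Mul(-575, Pow(v, -1)))
Add(Pow(Add(Function('w')(Add(45, Mul(-1, -39))), 8248), Rational(1, 2)), 26130) = Add(Pow(Add(Mul(-575, Pow(Add(45, Mul(-1, -39)), -1)), 8248), Rational(1, 2)), 26130) = Add(Pow(Add(Mul(-575, Pow(Add(45, 39), -1)), 8248), Rational(1, 2)), 26130) = Add(Pow(Add(Mul(-575, Pow(84, -1)), 8248), Rational(1, 2)), 26130) = Add(Pow(Add(Mul(-575, Rational(1, 84)), 8248), Rational(1, 2)), 26130) = Add(Pow(Add(Rational(-575, 84), 8248), Rational(1, 2)), 26130) = Add(Pow(Rational(692257, 84), Rational(1, 2)), 26130) = Add(Mul(Rational(1, 42), Pow(14537397, Rational(1, 2))), 26130) = Add(26130, Mul(Rational(1, 42), Pow(14537397, Rational(1, 2))))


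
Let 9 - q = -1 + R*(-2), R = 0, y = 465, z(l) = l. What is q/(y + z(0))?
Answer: 2/93 ≈ 0.021505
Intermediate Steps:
q = 10 (q = 9 - (-1 + 0*(-2)) = 9 - (-1 + 0) = 9 - 1*(-1) = 9 + 1 = 10)
q/(y + z(0)) = 10/(465 + 0) = 10/465 = 10*(1/465) = 2/93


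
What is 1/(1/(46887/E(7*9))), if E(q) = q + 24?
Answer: 15629/29 ≈ 538.93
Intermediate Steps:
E(q) = 24 + q
1/(1/(46887/E(7*9))) = 1/(1/(46887/(24 + 7*9))) = 1/(1/(46887/(24 + 63))) = 1/(1/(46887/87)) = 1/(1/(46887*(1/87))) = 1/(1/(15629/29)) = 1/(29/15629) = 15629/29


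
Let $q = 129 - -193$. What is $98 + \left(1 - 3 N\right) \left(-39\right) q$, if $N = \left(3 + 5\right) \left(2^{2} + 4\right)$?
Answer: $2398676$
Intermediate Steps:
$q = 322$ ($q = 129 + 193 = 322$)
$N = 64$ ($N = 8 \left(4 + 4\right) = 8 \cdot 8 = 64$)
$98 + \left(1 - 3 N\right) \left(-39\right) q = 98 + \left(1 - 192\right) \left(-39\right) 322 = 98 + \left(-191\right) \left(-39\right) 322 = 98 + 7449 \cdot 322 = 98 + 2398578 = 2398676$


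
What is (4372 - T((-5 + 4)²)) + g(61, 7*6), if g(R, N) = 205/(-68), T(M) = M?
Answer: 297023/68 ≈ 4368.0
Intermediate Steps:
g(R, N) = -205/68 (g(R, N) = 205*(-1/68) = -205/68)
(4372 - T((-5 + 4)²)) + g(61, 7*6) = (4372 - (-5 + 4)²) - 205/68 = (4372 - 1*(-1)²) - 205/68 = (4372 - 1*1) - 205/68 = (4372 - 1) - 205/68 = 4371 - 205/68 = 297023/68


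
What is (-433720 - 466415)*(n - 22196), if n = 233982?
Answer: -190635991110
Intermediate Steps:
(-433720 - 466415)*(n - 22196) = (-433720 - 466415)*(233982 - 22196) = -900135*211786 = -190635991110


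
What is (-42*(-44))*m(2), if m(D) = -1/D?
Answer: -924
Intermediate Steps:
(-42*(-44))*m(2) = (-42*(-44))*(-1/2) = 1848*(-1*½) = 1848*(-½) = -924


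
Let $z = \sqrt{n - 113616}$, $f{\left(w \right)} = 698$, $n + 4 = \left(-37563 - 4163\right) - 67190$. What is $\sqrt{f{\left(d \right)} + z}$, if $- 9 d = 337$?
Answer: $\sqrt{698 + 2 i \sqrt{55634}} \approx 27.753 + 8.4988 i$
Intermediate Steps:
$d = - \frac{337}{9}$ ($d = \left(- \frac{1}{9}\right) 337 = - \frac{337}{9} \approx -37.444$)
$n = -108920$ ($n = -4 - 108916 = -108920$)
$z = 2 i \sqrt{55634}$ ($z = \sqrt{-108920 - 113616} = \sqrt{-222536} = 2 i \sqrt{55634} \approx 471.74 i$)
$\sqrt{f{\left(d \right)} + z} = \sqrt{698 + 2 i \sqrt{55634}}$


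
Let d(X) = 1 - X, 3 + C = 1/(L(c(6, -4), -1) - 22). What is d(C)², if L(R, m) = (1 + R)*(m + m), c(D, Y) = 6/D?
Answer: 11025/676 ≈ 16.309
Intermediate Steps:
L(R, m) = 2*m*(1 + R) (L(R, m) = (1 + R)*(2*m) = 2*m*(1 + R))
C = -79/26 (C = -3 + 1/(2*(-1)*(1 + 6/6) - 22) = -3 + 1/(2*(-1)*(1 + 6*(⅙)) - 22) = -3 + 1/(2*(-1)*(1 + 1) - 22) = -3 + 1/(2*(-1)*2 - 22) = -3 + 1/(-4 - 22) = -3 + 1/(-26) = -3 - 1/26 = -79/26 ≈ -3.0385)
d(C)² = (1 - 1*(-79/26))² = (1 + 79/26)² = (105/26)² = 11025/676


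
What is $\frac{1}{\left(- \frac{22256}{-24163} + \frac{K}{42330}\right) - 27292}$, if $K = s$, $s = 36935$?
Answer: $- \frac{2464626}{67260152173} \approx -3.6643 \cdot 10^{-5}$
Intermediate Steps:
$K = 36935$
$\frac{1}{\left(- \frac{22256}{-24163} + \frac{K}{42330}\right) - 27292} = \frac{1}{\left(- \frac{22256}{-24163} + \frac{36935}{42330}\right) - 27292} = \frac{1}{\left(\left(-22256\right) \left(- \frac{1}{24163}\right) + 36935 \cdot \frac{1}{42330}\right) - 27292} = \frac{1}{\left(\frac{22256}{24163} + \frac{89}{102}\right) - 27292} = \frac{1}{\frac{4420619}{2464626} - 27292} = \frac{1}{- \frac{67260152173}{2464626}} = - \frac{2464626}{67260152173}$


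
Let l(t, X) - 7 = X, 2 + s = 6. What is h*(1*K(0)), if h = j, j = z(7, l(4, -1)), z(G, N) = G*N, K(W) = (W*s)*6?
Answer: 0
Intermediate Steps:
s = 4 (s = -2 + 6 = 4)
K(W) = 24*W (K(W) = (W*4)*6 = (4*W)*6 = 24*W)
l(t, X) = 7 + X
j = 42 (j = 7*(7 - 1) = 7*6 = 42)
h = 42
h*(1*K(0)) = 42*(1*(24*0)) = 42*(1*0) = 42*0 = 0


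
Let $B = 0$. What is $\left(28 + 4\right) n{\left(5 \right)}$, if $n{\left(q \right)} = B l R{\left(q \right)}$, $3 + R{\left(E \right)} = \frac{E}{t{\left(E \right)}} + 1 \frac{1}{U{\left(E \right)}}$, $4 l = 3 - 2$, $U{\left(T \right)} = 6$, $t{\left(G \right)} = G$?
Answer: $0$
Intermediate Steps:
$l = \frac{1}{4}$ ($l = \frac{3 - 2}{4} = \frac{1}{4} \cdot 1 = \frac{1}{4} \approx 0.25$)
$R{\left(E \right)} = - \frac{11}{6}$ ($R{\left(E \right)} = -3 + \left(\frac{E}{E} + 1 \cdot \frac{1}{6}\right) = -3 + \left(1 + 1 \cdot \frac{1}{6}\right) = -3 + \left(1 + \frac{1}{6}\right) = -3 + \frac{7}{6} = - \frac{11}{6}$)
$n{\left(q \right)} = 0$ ($n{\left(q \right)} = 0 \cdot \frac{1}{4} \left(- \frac{11}{6}\right) = 0 \left(- \frac{11}{6}\right) = 0$)
$\left(28 + 4\right) n{\left(5 \right)} = \left(28 + 4\right) 0 = 32 \cdot 0 = 0$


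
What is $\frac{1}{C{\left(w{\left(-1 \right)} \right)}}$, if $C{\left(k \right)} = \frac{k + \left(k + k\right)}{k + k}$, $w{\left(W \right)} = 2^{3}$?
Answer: $\frac{2}{3} \approx 0.66667$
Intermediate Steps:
$w{\left(W \right)} = 8$
$C{\left(k \right)} = \frac{3}{2}$ ($C{\left(k \right)} = \frac{k + 2 k}{2 k} = 3 k \frac{1}{2 k} = \frac{3}{2}$)
$\frac{1}{C{\left(w{\left(-1 \right)} \right)}} = \frac{1}{\frac{3}{2}} = \frac{2}{3}$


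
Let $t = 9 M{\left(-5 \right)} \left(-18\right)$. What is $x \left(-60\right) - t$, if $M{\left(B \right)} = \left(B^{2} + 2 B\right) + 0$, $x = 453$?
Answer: $-24750$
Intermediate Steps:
$M{\left(B \right)} = B^{2} + 2 B$
$t = -2430$ ($t = 9 \left(- 5 \left(2 - 5\right)\right) \left(-18\right) = 9 \left(\left(-5\right) \left(-3\right)\right) \left(-18\right) = 9 \cdot 15 \left(-18\right) = 135 \left(-18\right) = -2430$)
$x \left(-60\right) - t = 453 \left(-60\right) - -2430 = -27180 + 2430 = -24750$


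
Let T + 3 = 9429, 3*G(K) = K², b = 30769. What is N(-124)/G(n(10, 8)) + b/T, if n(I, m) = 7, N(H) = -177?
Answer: -3497525/461874 ≈ -7.5725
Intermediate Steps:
G(K) = K²/3
T = 9426 (T = -3 + 9429 = 9426)
N(-124)/G(n(10, 8)) + b/T = -177/((⅓)*7²) + 30769/9426 = -177/((⅓)*49) + 30769*(1/9426) = -177/49/3 + 30769/9426 = -177*3/49 + 30769/9426 = -531/49 + 30769/9426 = -3497525/461874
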